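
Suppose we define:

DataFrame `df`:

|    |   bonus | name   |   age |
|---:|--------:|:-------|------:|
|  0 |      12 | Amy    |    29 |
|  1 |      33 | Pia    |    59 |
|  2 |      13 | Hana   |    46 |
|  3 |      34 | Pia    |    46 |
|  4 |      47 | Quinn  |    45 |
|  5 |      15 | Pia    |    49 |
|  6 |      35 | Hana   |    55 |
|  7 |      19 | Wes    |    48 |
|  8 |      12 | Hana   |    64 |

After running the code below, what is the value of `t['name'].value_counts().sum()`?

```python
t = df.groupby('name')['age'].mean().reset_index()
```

5

group by name, mean of age:
name
Amy      29.000000
Hana     55.000000
Pia      51.333333
Quinn    45.000000
Wes      48.000000
Name: age, dtype: float64
reset_index():
    name        age
0    Amy  29.000000
1   Hana  55.000000
2    Pia  51.333333
3  Quinn  45.000000
4    Wes  48.000000
value_counts of name:
name
Amy      1
Hana     1
Pia      1
Quinn    1
Wes      1
Name: count, dtype: int64
sum of the resulting series → 5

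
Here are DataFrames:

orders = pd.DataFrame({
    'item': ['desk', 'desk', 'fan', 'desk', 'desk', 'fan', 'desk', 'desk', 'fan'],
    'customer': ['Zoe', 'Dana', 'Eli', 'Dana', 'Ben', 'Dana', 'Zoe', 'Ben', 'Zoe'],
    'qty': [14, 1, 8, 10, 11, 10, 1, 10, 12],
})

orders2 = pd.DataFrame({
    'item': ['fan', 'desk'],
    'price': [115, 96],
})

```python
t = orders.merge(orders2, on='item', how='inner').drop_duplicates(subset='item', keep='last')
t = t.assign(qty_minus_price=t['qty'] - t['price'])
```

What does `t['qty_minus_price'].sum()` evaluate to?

merge on 'item' (how='inner') → 9 rows:
   item customer  qty  price
0  desk      Zoe   14     96
1  desk     Dana    1     96
2   fan      Eli    8    115
3  desk     Dana   10     96
4  desk      Ben   11     96
5   fan     Dana   10    115
6  desk      Zoe    1     96
7  desk      Ben   10     96
8   fan      Zoe   12    115
drop duplicate item (keep=last):
   item customer  qty  price
7  desk      Ben   10     96
8   fan      Zoe   12    115
add column qty_minus_price = t['qty'] - t['price']:
   item customer  qty  price  qty_minus_price
7  desk      Ben   10     96              -86
8   fan      Zoe   12    115             -103
Finally, sum of column 'qty_minus_price' = -189.

-189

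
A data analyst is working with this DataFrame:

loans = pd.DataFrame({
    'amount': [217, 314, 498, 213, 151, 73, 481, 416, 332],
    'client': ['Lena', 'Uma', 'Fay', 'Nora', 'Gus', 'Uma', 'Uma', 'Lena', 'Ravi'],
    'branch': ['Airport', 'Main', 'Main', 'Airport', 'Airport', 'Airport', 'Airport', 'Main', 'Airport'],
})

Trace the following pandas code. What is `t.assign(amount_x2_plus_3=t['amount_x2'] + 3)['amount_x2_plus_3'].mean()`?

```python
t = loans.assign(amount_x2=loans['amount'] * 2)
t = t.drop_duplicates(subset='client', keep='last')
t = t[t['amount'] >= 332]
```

866.5

add column amount_x2 = loans['amount'] * 2:
   amount client   branch  amount_x2
0     217   Lena  Airport        434
1     314    Uma     Main        628
2     498    Fay     Main        996
3     213   Nora  Airport        426
4     151    Gus  Airport        302
5      73    Uma  Airport        146
6     481    Uma  Airport        962
7     416   Lena     Main        832
8     332   Ravi  Airport        664
drop duplicate client (keep=last):
   amount client   branch  amount_x2
2     498    Fay     Main        996
3     213   Nora  Airport        426
4     151    Gus  Airport        302
6     481    Uma  Airport        962
7     416   Lena     Main        832
8     332   Ravi  Airport        664
filter rows where amount >= 332:
   amount client   branch  amount_x2
2     498    Fay     Main        996
6     481    Uma  Airport        962
7     416   Lena     Main        832
8     332   Ravi  Airport        664
add column amount_x2_plus_3 = t['amount_x2'] + 3:
   amount client   branch  amount_x2  amount_x2_plus_3
2     498    Fay     Main        996               999
6     481    Uma  Airport        962               965
7     416   Lena     Main        832               835
8     332   Ravi  Airport        664               667
The mean of column 'amount_x2_plus_3' is 866.5.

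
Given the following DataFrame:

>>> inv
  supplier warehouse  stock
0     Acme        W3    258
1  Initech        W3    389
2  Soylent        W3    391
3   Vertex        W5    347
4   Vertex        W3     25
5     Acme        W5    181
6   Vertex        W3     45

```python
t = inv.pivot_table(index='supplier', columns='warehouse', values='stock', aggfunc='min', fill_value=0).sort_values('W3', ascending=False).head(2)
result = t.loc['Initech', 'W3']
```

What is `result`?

pivot: rows=supplier, cols=warehouse, min(stock):
warehouse   W3   W5
supplier           
Acme       258  181
Initech    389    0
Soylent    391    0
Vertex      25  347
sort by W3 descending:
warehouse   W3   W5
supplier           
Soylent    391    0
Initech    389    0
Acme       258  181
Vertex      25  347
take first 2 rows:
warehouse   W3  W5
supplier          
Soylent    391   0
Initech    389   0
Finally, value at row 'Initech', column 'W3' = 389.

389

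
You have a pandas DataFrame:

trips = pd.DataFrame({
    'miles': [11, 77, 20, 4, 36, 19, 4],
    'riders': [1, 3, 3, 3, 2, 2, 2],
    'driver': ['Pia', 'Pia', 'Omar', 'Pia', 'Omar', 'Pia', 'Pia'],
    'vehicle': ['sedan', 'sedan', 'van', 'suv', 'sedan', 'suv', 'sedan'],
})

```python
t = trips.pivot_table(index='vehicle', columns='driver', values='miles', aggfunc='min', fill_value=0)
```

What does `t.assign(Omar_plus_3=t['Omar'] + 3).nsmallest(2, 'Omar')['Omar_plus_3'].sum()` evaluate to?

26

pivot: rows=vehicle, cols=driver, min(miles):
driver   Omar  Pia
vehicle           
sedan      36    4
suv         0    4
van        20    0
add column Omar_plus_3 = t['Omar'] + 3:
driver   Omar  Pia  Omar_plus_3
vehicle                        
sedan      36    4           39
suv         0    4            3
van        20    0           23
take 2 rows with smallest Omar:
driver   Omar  Pia  Omar_plus_3
vehicle                        
suv         0    4            3
van        20    0           23
Taking the sum of column 'Omar_plus_3' gives 26.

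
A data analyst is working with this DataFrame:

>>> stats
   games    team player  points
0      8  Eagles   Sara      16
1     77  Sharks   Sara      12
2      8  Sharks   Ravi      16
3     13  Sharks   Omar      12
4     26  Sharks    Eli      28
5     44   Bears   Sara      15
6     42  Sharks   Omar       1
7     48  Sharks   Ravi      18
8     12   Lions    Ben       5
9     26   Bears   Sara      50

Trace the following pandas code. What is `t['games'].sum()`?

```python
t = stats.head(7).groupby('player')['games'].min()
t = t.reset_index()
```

55

take first 7 rows:
   games    team player  points
0      8  Eagles   Sara      16
1     77  Sharks   Sara      12
2      8  Sharks   Ravi      16
3     13  Sharks   Omar      12
4     26  Sharks    Eli      28
5     44   Bears   Sara      15
6     42  Sharks   Omar       1
group by player, min of games:
player
Eli     26
Omar    13
Ravi     8
Sara     8
Name: games, dtype: int64
reset_index():
  player  games
0    Eli     26
1   Omar     13
2   Ravi      8
3   Sara      8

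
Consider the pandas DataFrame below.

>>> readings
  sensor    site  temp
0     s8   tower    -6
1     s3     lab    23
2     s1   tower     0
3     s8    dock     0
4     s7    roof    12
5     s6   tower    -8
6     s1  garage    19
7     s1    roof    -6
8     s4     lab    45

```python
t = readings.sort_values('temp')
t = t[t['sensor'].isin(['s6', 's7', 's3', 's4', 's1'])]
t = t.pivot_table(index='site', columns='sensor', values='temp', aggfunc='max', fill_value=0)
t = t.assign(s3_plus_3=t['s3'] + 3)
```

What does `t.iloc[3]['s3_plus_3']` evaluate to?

3

sort by temp:
  sensor    site  temp
5     s6   tower    -8
0     s8   tower    -6
7     s1    roof    -6
2     s1   tower     0
3     s8    dock     0
4     s7    roof    12
6     s1  garage    19
1     s3     lab    23
8     s4     lab    45
filter rows where sensor in ['s6', 's7', 's3', 's4', 's1']:
  sensor    site  temp
5     s6   tower    -8
7     s1    roof    -6
2     s1   tower     0
4     s7    roof    12
6     s1  garage    19
1     s3     lab    23
8     s4     lab    45
pivot: rows=site, cols=sensor, max(temp):
sensor  s1  s3  s4  s6  s7
site                      
garage  19   0   0   0   0
lab      0  23  45   0   0
roof    -6   0   0   0  12
tower    0   0   0  -8   0
add column s3_plus_3 = t['s3'] + 3:
sensor  s1  s3  s4  s6  s7  s3_plus_3
site                                 
garage  19   0   0   0   0          3
lab      0  23  45   0   0         26
roof    -6   0   0   0  12          3
tower    0   0   0  -8   0          3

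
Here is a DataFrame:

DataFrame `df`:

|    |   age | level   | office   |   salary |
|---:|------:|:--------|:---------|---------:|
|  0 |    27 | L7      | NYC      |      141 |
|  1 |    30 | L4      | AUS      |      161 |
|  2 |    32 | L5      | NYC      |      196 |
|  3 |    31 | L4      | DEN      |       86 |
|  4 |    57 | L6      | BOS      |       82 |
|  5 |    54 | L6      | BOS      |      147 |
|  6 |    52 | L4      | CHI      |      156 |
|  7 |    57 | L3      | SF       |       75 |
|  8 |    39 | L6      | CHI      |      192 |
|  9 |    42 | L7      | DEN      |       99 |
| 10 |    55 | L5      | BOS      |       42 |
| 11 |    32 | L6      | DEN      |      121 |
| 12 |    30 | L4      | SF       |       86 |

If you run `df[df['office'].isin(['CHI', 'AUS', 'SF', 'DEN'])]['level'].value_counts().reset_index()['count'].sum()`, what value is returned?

8

filter rows where office in ['CHI', 'AUS', 'SF', 'DEN']:
    age level office  salary
1    30    L4    AUS     161
3    31    L4    DEN      86
6    52    L4    CHI     156
7    57    L3     SF      75
8    39    L6    CHI     192
9    42    L7    DEN      99
11   32    L6    DEN     121
12   30    L4     SF      86
value_counts of level:
level
L4    4
L6    2
L3    1
L7    1
Name: count, dtype: int64
reset_index():
  level  count
0    L4      4
1    L6      2
2    L3      1
3    L7      1
Reading off the sum of column 'count', we get 8.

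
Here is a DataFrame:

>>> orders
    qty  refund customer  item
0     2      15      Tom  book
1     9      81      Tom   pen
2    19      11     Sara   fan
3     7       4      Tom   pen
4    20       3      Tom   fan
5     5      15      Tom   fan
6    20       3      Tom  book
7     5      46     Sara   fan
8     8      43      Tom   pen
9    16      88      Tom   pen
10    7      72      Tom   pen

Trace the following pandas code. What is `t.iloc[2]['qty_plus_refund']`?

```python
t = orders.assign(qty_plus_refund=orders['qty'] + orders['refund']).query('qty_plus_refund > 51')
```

79

add column qty_plus_refund = orders['qty'] + orders['refund']:
    qty  refund customer  item  qty_plus_refund
0     2      15      Tom  book               17
1     9      81      Tom   pen               90
2    19      11     Sara   fan               30
3     7       4      Tom   pen               11
4    20       3      Tom   fan               23
5     5      15      Tom   fan               20
6    20       3      Tom  book               23
7     5      46     Sara   fan               51
8     8      43      Tom   pen               51
9    16      88      Tom   pen              104
10    7      72      Tom   pen               79
filter rows where qty_plus_refund > 51:
    qty  refund customer item  qty_plus_refund
1     9      81      Tom  pen               90
9    16      88      Tom  pen              104
10    7      72      Tom  pen               79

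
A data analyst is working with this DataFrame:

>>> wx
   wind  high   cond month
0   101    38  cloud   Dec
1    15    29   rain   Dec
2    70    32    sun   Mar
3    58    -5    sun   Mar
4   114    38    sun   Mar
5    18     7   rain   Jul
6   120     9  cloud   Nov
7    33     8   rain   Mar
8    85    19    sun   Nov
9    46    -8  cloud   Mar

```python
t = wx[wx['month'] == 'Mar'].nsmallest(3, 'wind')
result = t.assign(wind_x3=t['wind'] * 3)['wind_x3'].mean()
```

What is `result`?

137.0

filter rows where month == 'Mar':
   wind  high   cond month
2    70    32    sun   Mar
3    58    -5    sun   Mar
4   114    38    sun   Mar
7    33     8   rain   Mar
9    46    -8  cloud   Mar
take 3 rows with smallest wind:
   wind  high   cond month
7    33     8   rain   Mar
9    46    -8  cloud   Mar
3    58    -5    sun   Mar
add column wind_x3 = t['wind'] * 3:
   wind  high   cond month  wind_x3
7    33     8   rain   Mar       99
9    46    -8  cloud   Mar      138
3    58    -5    sun   Mar      174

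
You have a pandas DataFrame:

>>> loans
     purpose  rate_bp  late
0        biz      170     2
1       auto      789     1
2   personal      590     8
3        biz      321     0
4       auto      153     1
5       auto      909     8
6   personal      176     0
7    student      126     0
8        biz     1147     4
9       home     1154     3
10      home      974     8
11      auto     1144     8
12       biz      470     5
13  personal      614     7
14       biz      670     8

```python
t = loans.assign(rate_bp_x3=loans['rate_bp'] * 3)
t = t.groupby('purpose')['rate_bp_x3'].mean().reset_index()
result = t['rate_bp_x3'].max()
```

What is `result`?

add column rate_bp_x3 = loans['rate_bp'] * 3:
     purpose  rate_bp  late  rate_bp_x3
0        biz      170     2         510
1       auto      789     1        2367
2   personal      590     8        1770
3        biz      321     0         963
4       auto      153     1         459
5       auto      909     8        2727
6   personal      176     0         528
7    student      126     0         378
8        biz     1147     4        3441
9       home     1154     3        3462
10      home      974     8        2922
11      auto     1144     8        3432
12       biz      470     5        1410
13  personal      614     7        1842
14       biz      670     8        2010
group by purpose, mean of rate_bp_x3:
purpose
auto        2246.25
biz         1666.80
home        3192.00
personal    1380.00
student      378.00
Name: rate_bp_x3, dtype: float64
reset_index():
    purpose  rate_bp_x3
0      auto     2246.25
1       biz     1666.80
2      home     3192.00
3  personal     1380.00
4   student      378.00
max of column 'rate_bp_x3' → 3192.0

3192.0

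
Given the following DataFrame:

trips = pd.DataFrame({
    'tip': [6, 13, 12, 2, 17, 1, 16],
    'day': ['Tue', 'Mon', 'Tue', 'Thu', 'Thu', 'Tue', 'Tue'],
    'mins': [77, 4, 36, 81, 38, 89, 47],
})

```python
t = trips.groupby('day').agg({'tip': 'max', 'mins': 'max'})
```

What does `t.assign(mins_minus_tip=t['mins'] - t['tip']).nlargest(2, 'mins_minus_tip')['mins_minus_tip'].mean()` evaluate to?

group by day: max(tip), max(mins):
     tip  mins
day           
Mon   13     4
Thu   17    81
Tue   16    89
add column mins_minus_tip = t['mins'] - t['tip']:
     tip  mins  mins_minus_tip
day                           
Mon   13     4              -9
Thu   17    81              64
Tue   16    89              73
take 2 rows with largest mins_minus_tip:
     tip  mins  mins_minus_tip
day                           
Tue   16    89              73
Thu   17    81              64
Hence 68.5.

68.5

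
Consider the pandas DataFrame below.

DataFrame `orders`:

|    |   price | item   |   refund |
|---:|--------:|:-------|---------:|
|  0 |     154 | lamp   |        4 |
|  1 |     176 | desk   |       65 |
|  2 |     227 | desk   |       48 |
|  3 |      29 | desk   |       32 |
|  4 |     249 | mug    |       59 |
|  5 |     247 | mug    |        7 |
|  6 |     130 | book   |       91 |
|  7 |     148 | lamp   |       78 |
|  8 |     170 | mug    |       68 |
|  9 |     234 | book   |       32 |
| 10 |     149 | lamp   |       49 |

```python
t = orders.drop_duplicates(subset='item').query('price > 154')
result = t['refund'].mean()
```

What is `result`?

62.0

drop duplicate item (keep=first):
   price  item  refund
0    154  lamp       4
1    176  desk      65
4    249   mug      59
6    130  book      91
filter rows where price > 154:
   price  item  refund
1    176  desk      65
4    249   mug      59
Reading off the mean of column 'refund', we get 62.0.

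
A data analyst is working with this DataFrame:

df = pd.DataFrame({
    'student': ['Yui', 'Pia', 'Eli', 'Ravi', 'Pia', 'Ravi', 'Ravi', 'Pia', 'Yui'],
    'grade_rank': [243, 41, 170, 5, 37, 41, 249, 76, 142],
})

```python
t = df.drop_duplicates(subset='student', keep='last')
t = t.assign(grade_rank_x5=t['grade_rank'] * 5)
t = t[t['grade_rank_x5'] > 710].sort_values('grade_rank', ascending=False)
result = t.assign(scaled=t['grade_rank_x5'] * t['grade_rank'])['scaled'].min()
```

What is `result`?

144500

drop duplicate student (keep=last):
  student  grade_rank
2     Eli         170
6    Ravi         249
7     Pia          76
8     Yui         142
add column grade_rank_x5 = t['grade_rank'] * 5:
  student  grade_rank  grade_rank_x5
2     Eli         170            850
6    Ravi         249           1245
7     Pia          76            380
8     Yui         142            710
filter rows where grade_rank_x5 > 710:
  student  grade_rank  grade_rank_x5
2     Eli         170            850
6    Ravi         249           1245
sort by grade_rank descending:
  student  grade_rank  grade_rank_x5
6    Ravi         249           1245
2     Eli         170            850
add column scaled = t['grade_rank_x5'] * t['grade_rank']:
  student  grade_rank  grade_rank_x5  scaled
6    Ravi         249           1245  310005
2     Eli         170            850  144500
Finally, min of column 'scaled' = 144500.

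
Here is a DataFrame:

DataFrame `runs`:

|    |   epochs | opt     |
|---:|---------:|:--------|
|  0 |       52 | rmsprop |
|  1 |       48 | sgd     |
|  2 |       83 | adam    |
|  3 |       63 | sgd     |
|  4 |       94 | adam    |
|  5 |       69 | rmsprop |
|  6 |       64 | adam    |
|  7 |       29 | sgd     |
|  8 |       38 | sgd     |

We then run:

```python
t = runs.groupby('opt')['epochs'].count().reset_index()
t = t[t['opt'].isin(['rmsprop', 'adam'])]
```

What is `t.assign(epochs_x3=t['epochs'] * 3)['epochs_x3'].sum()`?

15

group by opt, count of epochs:
opt
adam       3
rmsprop    2
sgd        4
Name: epochs, dtype: int64
reset_index():
       opt  epochs
0     adam       3
1  rmsprop       2
2      sgd       4
filter rows where opt in ['rmsprop', 'adam']:
       opt  epochs
0     adam       3
1  rmsprop       2
add column epochs_x3 = t['epochs'] * 3:
       opt  epochs  epochs_x3
0     adam       3          9
1  rmsprop       2          6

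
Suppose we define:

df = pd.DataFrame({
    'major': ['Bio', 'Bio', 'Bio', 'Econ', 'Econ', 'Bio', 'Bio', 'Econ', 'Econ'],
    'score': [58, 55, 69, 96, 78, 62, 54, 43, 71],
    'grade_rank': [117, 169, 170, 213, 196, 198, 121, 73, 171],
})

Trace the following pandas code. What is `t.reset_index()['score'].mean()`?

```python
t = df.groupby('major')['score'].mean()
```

65.8

group by major, mean of score:
major
Bio     59.6
Econ    72.0
Name: score, dtype: float64
reset_index():
  major  score
0   Bio   59.6
1  Econ   72.0
The mean of column 'score' is 65.8.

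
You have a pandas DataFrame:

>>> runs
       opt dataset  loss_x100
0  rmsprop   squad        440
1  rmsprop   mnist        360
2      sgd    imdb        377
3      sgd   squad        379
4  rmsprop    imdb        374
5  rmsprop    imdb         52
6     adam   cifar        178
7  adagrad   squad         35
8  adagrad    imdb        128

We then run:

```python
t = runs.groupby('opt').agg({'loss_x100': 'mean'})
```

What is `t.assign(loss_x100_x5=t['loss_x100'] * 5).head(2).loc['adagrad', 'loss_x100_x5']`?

group by opt, mean of loss_x100:
         loss_x100
opt               
adagrad       81.5
adam         178.0
rmsprop      306.5
sgd          378.0
add column loss_x100_x5 = t['loss_x100'] * 5:
         loss_x100  loss_x100_x5
opt                             
adagrad       81.5         407.5
adam         178.0         890.0
rmsprop      306.5        1532.5
sgd          378.0        1890.0
take first 2 rows:
         loss_x100  loss_x100_x5
opt                             
adagrad       81.5         407.5
adam         178.0         890.0
Hence 407.5.

407.5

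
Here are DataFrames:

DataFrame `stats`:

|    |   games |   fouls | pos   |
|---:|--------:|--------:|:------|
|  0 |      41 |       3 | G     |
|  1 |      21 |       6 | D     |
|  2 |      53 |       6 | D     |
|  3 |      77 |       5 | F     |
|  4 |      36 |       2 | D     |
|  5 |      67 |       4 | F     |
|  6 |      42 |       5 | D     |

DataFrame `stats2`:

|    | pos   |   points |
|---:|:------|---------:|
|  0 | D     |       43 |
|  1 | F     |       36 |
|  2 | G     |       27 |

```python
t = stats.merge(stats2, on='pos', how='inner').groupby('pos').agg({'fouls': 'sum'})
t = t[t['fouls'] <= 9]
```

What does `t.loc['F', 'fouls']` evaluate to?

merge on 'pos' (how='inner') → 7 rows:
   games  fouls pos  points
0     41      3   G      27
1     21      6   D      43
2     53      6   D      43
3     77      5   F      36
4     36      2   D      43
5     67      4   F      36
6     42      5   D      43
group by pos, sum of fouls:
     fouls
pos       
D       19
F        9
G        3
filter rows where fouls <= 9:
     fouls
pos       
F        9
G        3
The value at row 'F', column 'fouls' is 9.

9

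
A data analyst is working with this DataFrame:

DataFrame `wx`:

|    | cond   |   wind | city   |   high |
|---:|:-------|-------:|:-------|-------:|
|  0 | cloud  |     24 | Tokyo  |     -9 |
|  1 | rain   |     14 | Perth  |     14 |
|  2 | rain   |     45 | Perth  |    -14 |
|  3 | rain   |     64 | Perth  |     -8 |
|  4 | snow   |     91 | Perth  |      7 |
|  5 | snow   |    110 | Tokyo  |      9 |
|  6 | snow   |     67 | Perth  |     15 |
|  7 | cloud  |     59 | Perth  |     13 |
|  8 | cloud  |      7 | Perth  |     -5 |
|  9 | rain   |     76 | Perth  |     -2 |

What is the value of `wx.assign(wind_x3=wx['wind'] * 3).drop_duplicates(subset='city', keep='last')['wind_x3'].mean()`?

add column wind_x3 = wx['wind'] * 3:
    cond  wind   city  high  wind_x3
0  cloud    24  Tokyo    -9       72
1   rain    14  Perth    14       42
2   rain    45  Perth   -14      135
3   rain    64  Perth    -8      192
4   snow    91  Perth     7      273
5   snow   110  Tokyo     9      330
6   snow    67  Perth    15      201
7  cloud    59  Perth    13      177
8  cloud     7  Perth    -5       21
9   rain    76  Perth    -2      228
drop duplicate city (keep=last):
   cond  wind   city  high  wind_x3
5  snow   110  Tokyo     9      330
9  rain    76  Perth    -2      228
So mean() = 279.0.

279.0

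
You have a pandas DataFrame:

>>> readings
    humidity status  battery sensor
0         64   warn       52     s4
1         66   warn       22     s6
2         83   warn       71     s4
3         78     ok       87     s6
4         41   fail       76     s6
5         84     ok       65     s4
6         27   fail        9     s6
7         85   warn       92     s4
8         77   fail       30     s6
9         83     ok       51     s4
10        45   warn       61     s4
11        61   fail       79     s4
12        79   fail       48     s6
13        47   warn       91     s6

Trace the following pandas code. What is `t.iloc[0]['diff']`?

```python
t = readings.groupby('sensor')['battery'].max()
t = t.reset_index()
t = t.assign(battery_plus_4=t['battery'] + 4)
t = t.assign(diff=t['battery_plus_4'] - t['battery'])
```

4

group by sensor, max of battery:
sensor
s4    92
s6    91
Name: battery, dtype: int64
reset_index():
  sensor  battery
0     s4       92
1     s6       91
add column battery_plus_4 = t['battery'] + 4:
  sensor  battery  battery_plus_4
0     s4       92              96
1     s6       91              95
add column diff = t['battery_plus_4'] - t['battery']:
  sensor  battery  battery_plus_4  diff
0     s4       92              96     4
1     s6       91              95     4
The value at position 0, column 'diff' is 4.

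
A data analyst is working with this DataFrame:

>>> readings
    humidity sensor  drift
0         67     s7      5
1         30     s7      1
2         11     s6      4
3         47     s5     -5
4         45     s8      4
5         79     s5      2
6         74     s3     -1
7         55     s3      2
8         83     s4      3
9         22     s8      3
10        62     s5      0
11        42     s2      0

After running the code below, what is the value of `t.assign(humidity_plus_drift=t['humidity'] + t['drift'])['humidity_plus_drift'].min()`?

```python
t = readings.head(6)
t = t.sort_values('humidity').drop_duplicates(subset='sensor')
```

take first 6 rows:
   humidity sensor  drift
0        67     s7      5
1        30     s7      1
2        11     s6      4
3        47     s5     -5
4        45     s8      4
5        79     s5      2
sort by humidity:
   humidity sensor  drift
2        11     s6      4
1        30     s7      1
4        45     s8      4
3        47     s5     -5
0        67     s7      5
5        79     s5      2
drop duplicate sensor (keep=first):
   humidity sensor  drift
2        11     s6      4
1        30     s7      1
4        45     s8      4
3        47     s5     -5
add column humidity_plus_drift = t['humidity'] + t['drift']:
   humidity sensor  drift  humidity_plus_drift
2        11     s6      4                   15
1        30     s7      1                   31
4        45     s8      4                   49
3        47     s5     -5                   42
Taking the min of column 'humidity_plus_drift' gives 15.

15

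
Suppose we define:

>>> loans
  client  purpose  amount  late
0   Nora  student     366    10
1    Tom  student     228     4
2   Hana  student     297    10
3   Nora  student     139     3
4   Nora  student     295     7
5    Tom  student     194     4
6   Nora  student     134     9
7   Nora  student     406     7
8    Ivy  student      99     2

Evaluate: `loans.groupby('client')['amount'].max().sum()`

group by client, max of amount:
client
Hana    297
Ivy      99
Nora    406
Tom     228
Name: amount, dtype: int64
So sum() = 1030.

1030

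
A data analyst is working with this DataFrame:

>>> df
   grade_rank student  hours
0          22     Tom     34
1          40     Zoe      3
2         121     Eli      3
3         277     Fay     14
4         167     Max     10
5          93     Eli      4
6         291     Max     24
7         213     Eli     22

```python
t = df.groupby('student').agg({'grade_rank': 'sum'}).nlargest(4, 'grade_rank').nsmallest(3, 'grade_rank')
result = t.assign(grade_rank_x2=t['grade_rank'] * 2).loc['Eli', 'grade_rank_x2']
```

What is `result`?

854

group by student, sum of grade_rank:
         grade_rank
student            
Eli             427
Fay             277
Max             458
Tom              22
Zoe              40
take 4 rows with largest grade_rank:
         grade_rank
student            
Max             458
Eli             427
Fay             277
Zoe              40
take 3 rows with smallest grade_rank:
         grade_rank
student            
Zoe              40
Fay             277
Eli             427
add column grade_rank_x2 = t['grade_rank'] * 2:
         grade_rank  grade_rank_x2
student                           
Zoe              40             80
Fay             277            554
Eli             427            854
value at row 'Eli', column 'grade_rank_x2' → 854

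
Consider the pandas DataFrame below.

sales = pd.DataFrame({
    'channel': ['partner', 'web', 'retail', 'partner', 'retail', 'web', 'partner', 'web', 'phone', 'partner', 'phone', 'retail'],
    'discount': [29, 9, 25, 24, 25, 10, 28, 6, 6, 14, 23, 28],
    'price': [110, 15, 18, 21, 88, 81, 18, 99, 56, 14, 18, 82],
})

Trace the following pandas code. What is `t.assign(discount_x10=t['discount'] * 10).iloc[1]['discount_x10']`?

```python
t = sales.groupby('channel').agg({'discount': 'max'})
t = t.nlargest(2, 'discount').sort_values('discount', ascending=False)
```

280

group by channel, max of discount:
         discount
channel          
partner        29
phone          23
retail         28
web            10
take 2 rows with largest discount:
         discount
channel          
partner        29
retail         28
sort by discount descending:
         discount
channel          
partner        29
retail         28
add column discount_x10 = t['discount'] * 10:
         discount  discount_x10
channel                        
partner        29           290
retail         28           280
Reading off the value at position 1, column 'discount_x10', we get 280.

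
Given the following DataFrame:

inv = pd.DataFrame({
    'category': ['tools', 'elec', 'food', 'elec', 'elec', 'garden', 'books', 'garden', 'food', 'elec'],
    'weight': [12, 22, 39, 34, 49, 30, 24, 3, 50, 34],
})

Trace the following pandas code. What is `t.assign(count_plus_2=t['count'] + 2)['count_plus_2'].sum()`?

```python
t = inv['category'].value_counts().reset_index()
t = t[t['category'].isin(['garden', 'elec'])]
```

10

value_counts of category:
category
elec      4
food      2
garden    2
tools     1
books     1
Name: count, dtype: int64
reset_index():
  category  count
0     elec      4
1     food      2
2   garden      2
3    tools      1
4    books      1
filter rows where category in ['garden', 'elec']:
  category  count
0     elec      4
2   garden      2
add column count_plus_2 = t['count'] + 2:
  category  count  count_plus_2
0     elec      4             6
2   garden      2             4
The sum of column 'count_plus_2' is 10.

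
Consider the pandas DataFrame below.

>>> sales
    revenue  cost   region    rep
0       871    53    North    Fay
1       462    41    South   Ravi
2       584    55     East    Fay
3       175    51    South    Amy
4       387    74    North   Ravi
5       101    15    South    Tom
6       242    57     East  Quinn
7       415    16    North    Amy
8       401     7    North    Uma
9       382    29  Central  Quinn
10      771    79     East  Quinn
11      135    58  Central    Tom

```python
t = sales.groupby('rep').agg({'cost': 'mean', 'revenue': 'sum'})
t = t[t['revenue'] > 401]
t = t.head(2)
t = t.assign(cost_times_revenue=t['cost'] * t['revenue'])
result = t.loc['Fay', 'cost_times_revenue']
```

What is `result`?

78570.0

group by rep: mean(cost), sum(revenue):
       cost  revenue
rep                 
Amy    33.5      590
Fay    54.0     1455
Quinn  55.0     1395
Ravi   57.5      849
Tom    36.5      236
Uma     7.0      401
filter rows where revenue > 401:
       cost  revenue
rep                 
Amy    33.5      590
Fay    54.0     1455
Quinn  55.0     1395
Ravi   57.5      849
take first 2 rows:
     cost  revenue
rep               
Amy  33.5      590
Fay  54.0     1455
add column cost_times_revenue = t['cost'] * t['revenue']:
     cost  revenue  cost_times_revenue
rep                                   
Amy  33.5      590             19765.0
Fay  54.0     1455             78570.0
Reading off the value at row 'Fay', column 'cost_times_revenue', we get 78570.0.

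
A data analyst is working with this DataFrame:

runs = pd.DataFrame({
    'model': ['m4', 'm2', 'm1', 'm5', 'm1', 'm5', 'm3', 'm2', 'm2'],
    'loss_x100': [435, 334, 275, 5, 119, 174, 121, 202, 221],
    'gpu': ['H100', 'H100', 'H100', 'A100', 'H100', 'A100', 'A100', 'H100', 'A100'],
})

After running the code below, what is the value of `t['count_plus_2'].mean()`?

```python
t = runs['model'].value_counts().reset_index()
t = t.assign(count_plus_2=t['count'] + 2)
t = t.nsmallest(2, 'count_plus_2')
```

3.0

value_counts of model:
model
m2    3
m1    2
m5    2
m4    1
m3    1
Name: count, dtype: int64
reset_index():
  model  count
0    m2      3
1    m1      2
2    m5      2
3    m4      1
4    m3      1
add column count_plus_2 = t['count'] + 2:
  model  count  count_plus_2
0    m2      3             5
1    m1      2             4
2    m5      2             4
3    m4      1             3
4    m3      1             3
take 2 rows with smallest count_plus_2:
  model  count  count_plus_2
3    m4      1             3
4    m3      1             3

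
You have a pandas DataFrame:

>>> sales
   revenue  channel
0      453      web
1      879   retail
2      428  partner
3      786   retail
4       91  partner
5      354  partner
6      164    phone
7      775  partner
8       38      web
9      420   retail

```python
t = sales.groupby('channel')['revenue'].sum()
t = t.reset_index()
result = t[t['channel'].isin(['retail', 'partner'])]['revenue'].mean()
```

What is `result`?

group by channel, sum of revenue:
channel
partner    1648
phone       164
retail     2085
web         491
Name: revenue, dtype: int64
reset_index():
   channel  revenue
0  partner     1648
1    phone      164
2   retail     2085
3      web      491
filter rows where channel in ['retail', 'partner']:
   channel  revenue
0  partner     1648
2   retail     2085

1866.5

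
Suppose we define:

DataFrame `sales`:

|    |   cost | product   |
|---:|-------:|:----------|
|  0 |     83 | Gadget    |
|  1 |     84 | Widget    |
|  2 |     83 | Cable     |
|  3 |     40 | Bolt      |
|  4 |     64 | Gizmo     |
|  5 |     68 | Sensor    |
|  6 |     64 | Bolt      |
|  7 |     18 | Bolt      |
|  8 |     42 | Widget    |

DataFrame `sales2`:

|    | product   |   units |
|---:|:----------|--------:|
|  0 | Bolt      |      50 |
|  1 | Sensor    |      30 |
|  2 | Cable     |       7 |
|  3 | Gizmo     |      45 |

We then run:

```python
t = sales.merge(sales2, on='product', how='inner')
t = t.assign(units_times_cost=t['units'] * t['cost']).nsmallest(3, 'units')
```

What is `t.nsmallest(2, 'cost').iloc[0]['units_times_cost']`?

merge on 'product' (how='inner') → 6 rows:
   cost product  units
0    83   Cable      7
1    40    Bolt     50
2    64   Gizmo     45
3    68  Sensor     30
4    64    Bolt     50
5    18    Bolt     50
add column units_times_cost = t['units'] * t['cost']:
   cost product  units  units_times_cost
0    83   Cable      7               581
1    40    Bolt     50              2000
2    64   Gizmo     45              2880
3    68  Sensor     30              2040
4    64    Bolt     50              3200
5    18    Bolt     50               900
take 3 rows with smallest units:
   cost product  units  units_times_cost
0    83   Cable      7               581
3    68  Sensor     30              2040
2    64   Gizmo     45              2880
take 2 rows with smallest cost:
   cost product  units  units_times_cost
2    64   Gizmo     45              2880
3    68  Sensor     30              2040
So iloc[0]['units_times_cost'] = 2880.

2880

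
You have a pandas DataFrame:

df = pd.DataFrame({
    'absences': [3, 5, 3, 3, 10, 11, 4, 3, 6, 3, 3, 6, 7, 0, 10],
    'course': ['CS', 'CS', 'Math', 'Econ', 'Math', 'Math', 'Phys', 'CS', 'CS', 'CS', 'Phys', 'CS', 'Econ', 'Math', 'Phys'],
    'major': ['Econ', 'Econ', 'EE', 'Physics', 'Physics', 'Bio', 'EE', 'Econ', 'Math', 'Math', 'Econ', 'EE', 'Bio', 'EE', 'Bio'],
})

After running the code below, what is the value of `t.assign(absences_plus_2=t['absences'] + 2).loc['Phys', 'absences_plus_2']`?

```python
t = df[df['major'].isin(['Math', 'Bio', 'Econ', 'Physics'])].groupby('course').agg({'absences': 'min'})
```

filter rows where major in ['Math', 'Bio', 'Econ', 'Physics']:
    absences course    major
0          3     CS     Econ
1          5     CS     Econ
3          3   Econ  Physics
4         10   Math  Physics
5         11   Math      Bio
7          3     CS     Econ
8          6     CS     Math
9          3     CS     Math
10         3   Phys     Econ
12         7   Econ      Bio
14        10   Phys      Bio
group by course, min of absences:
        absences
course          
CS             3
Econ           3
Math          10
Phys           3
add column absences_plus_2 = t['absences'] + 2:
        absences  absences_plus_2
course                           
CS             3                5
Econ           3                5
Math          10               12
Phys           3                5
Hence 5.

5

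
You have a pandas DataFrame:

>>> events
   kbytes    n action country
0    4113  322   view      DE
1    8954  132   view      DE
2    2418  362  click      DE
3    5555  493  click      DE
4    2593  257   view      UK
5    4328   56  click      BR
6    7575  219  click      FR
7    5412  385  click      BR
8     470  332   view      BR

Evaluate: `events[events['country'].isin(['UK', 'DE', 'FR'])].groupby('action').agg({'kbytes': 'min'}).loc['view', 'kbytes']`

filter rows where country in ['UK', 'DE', 'FR']:
   kbytes    n action country
0    4113  322   view      DE
1    8954  132   view      DE
2    2418  362  click      DE
3    5555  493  click      DE
4    2593  257   view      UK
6    7575  219  click      FR
group by action, min of kbytes:
        kbytes
action        
click     2418
view      2593
The value at row 'view', column 'kbytes' is 2593.

2593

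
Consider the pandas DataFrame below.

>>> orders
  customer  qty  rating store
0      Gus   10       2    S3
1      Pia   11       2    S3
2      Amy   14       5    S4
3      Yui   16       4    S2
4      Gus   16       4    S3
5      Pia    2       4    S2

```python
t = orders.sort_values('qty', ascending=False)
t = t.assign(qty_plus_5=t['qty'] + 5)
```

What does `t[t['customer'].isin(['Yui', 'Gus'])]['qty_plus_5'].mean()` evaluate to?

19.0

sort by qty descending:
  customer  qty  rating store
3      Yui   16       4    S2
4      Gus   16       4    S3
2      Amy   14       5    S4
1      Pia   11       2    S3
0      Gus   10       2    S3
5      Pia    2       4    S2
add column qty_plus_5 = t['qty'] + 5:
  customer  qty  rating store  qty_plus_5
3      Yui   16       4    S2          21
4      Gus   16       4    S3          21
2      Amy   14       5    S4          19
1      Pia   11       2    S3          16
0      Gus   10       2    S3          15
5      Pia    2       4    S2           7
filter rows where customer in ['Yui', 'Gus']:
  customer  qty  rating store  qty_plus_5
3      Yui   16       4    S2          21
4      Gus   16       4    S3          21
0      Gus   10       2    S3          15
So mean() = 19.0.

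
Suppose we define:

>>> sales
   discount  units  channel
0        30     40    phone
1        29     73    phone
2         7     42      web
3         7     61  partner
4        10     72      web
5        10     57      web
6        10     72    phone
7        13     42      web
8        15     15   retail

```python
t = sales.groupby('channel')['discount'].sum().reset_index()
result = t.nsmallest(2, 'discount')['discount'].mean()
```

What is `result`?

11.0

group by channel, sum of discount:
channel
partner     7
phone      69
retail     15
web        40
Name: discount, dtype: int64
reset_index():
   channel  discount
0  partner         7
1    phone        69
2   retail        15
3      web        40
take 2 rows with smallest discount:
   channel  discount
0  partner         7
2   retail        15
Reading off the mean of column 'discount', we get 11.0.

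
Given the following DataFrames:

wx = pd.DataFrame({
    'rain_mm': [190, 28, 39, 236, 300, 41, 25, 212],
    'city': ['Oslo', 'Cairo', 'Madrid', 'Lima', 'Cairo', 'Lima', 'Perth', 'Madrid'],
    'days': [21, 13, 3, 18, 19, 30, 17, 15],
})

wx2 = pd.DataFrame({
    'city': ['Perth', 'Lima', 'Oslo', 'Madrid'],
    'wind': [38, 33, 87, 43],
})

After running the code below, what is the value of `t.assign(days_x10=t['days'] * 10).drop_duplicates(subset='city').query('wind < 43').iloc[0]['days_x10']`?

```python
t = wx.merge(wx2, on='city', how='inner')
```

180

merge on 'city' (how='inner') → 6 rows:
   rain_mm    city  days  wind
0      190    Oslo    21    87
1       39  Madrid     3    43
2      236    Lima    18    33
3       41    Lima    30    33
4       25   Perth    17    38
5      212  Madrid    15    43
add column days_x10 = t['days'] * 10:
   rain_mm    city  days  wind  days_x10
0      190    Oslo    21    87       210
1       39  Madrid     3    43        30
2      236    Lima    18    33       180
3       41    Lima    30    33       300
4       25   Perth    17    38       170
5      212  Madrid    15    43       150
drop duplicate city (keep=first):
   rain_mm    city  days  wind  days_x10
0      190    Oslo    21    87       210
1       39  Madrid     3    43        30
2      236    Lima    18    33       180
4       25   Perth    17    38       170
filter rows where wind < 43:
   rain_mm   city  days  wind  days_x10
2      236   Lima    18    33       180
4       25  Perth    17    38       170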